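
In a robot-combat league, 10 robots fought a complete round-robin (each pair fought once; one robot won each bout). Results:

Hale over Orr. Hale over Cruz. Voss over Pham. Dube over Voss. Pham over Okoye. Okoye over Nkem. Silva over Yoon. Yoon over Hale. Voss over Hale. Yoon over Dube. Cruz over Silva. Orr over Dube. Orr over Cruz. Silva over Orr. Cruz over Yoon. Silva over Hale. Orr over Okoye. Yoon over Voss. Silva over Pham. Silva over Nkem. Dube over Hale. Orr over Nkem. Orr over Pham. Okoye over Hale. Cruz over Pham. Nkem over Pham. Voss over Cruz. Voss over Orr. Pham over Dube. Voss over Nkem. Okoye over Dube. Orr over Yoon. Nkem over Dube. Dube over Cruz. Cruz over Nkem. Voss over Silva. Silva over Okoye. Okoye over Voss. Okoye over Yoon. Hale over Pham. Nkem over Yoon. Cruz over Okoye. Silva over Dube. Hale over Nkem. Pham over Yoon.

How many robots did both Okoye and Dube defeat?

Okoye beat: Nkem, Yoon, Voss, Dube, Hale.
Dube beat: Voss, Hale, Cruz.
Both beat: Voss, Hale — 2.

2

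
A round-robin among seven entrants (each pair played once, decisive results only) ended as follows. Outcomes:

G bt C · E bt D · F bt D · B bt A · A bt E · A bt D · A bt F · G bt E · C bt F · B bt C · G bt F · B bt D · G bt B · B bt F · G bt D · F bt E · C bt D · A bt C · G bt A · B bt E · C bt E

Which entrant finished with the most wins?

G

Win totals: A 4, B 5, C 3, D 0, E 1, F 2, G 6.
G leads with 6 wins (next highest: 5).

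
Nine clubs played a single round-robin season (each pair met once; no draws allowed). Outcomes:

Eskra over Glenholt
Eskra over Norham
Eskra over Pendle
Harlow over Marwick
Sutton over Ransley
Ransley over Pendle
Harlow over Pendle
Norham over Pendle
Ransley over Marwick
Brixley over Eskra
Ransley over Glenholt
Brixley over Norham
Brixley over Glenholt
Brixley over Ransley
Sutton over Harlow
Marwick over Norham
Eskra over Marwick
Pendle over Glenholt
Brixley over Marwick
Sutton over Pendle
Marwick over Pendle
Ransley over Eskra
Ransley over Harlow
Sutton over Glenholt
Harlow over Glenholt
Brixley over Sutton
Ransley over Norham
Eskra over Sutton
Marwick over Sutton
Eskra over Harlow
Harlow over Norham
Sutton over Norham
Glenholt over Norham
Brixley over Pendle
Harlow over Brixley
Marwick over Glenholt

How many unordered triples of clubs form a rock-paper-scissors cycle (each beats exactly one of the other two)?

7

Win totals: Harlow 5, Marwick 4, Brixley 7, Glenholt 1, Ransley 6, Pendle 1, Eskra 6, Norham 1, Sutton 5.
A club with w wins dominates both others in C(w,2) triples; summing gives 10 + 6 + 21 + 0 + 15 + 0 + 15 + 0 + 10 = 77 transitive triples.
Total triples C(9,3) = 84, so cyclic triples = 84 − 77 = 7.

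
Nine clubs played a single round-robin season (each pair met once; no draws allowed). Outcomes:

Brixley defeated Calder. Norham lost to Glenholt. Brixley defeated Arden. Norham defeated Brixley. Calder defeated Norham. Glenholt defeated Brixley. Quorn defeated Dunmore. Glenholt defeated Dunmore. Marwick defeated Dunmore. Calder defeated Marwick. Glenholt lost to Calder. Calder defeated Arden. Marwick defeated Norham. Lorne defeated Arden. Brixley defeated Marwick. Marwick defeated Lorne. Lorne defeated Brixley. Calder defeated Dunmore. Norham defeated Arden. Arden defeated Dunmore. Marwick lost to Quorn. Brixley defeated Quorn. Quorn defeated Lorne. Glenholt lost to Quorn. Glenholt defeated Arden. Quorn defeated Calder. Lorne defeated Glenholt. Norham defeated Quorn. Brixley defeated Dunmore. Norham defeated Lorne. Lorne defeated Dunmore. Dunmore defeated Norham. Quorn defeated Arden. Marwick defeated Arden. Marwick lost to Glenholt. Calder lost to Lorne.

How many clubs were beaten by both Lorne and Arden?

Lorne beat: Glenholt, Brixley, Dunmore, Arden, Calder.
Arden beat: Dunmore.
Both beat: Dunmore — 1.

1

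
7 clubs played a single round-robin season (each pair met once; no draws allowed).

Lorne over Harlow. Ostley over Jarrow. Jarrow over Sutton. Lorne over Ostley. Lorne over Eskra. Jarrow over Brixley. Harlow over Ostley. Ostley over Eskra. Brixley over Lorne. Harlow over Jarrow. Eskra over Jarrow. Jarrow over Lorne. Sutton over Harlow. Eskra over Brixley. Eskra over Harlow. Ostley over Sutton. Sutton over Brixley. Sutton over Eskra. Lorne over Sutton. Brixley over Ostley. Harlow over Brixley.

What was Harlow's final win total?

3

Harlow's results: beat Brixley, Ostley, Jarrow; lost to Lorne, Eskra, Sutton.
That is 3 wins.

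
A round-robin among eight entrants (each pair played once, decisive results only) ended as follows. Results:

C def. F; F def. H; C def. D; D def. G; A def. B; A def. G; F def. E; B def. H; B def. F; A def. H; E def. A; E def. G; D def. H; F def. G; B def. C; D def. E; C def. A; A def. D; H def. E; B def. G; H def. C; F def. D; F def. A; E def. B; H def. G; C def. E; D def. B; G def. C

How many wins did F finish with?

F's results: beat A, D, E, G, H; lost to B, C.
That is 5 wins.

5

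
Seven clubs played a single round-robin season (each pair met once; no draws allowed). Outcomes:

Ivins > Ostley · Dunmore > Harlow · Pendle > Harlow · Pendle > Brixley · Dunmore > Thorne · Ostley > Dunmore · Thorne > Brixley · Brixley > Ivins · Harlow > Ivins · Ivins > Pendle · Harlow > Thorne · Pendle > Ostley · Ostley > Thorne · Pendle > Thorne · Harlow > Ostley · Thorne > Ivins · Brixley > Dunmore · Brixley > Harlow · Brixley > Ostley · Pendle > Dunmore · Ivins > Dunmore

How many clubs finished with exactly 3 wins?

2

Win totals: Thorne 2, Harlow 3, Pendle 5, Ivins 3, Dunmore 2, Brixley 4, Ostley 2.
Exactly 3: Harlow, Ivins — 2 clubs.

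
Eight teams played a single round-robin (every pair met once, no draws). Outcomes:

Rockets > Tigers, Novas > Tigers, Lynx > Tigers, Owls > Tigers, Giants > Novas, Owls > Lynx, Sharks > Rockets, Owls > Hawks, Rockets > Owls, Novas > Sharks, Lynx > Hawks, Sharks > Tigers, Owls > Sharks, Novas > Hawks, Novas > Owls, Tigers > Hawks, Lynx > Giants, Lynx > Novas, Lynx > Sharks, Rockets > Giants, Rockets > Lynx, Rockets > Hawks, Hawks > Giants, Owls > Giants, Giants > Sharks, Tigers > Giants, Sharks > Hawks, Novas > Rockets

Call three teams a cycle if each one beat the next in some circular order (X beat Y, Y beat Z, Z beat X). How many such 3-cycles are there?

11

Win totals: Lynx 5, Giants 2, Tigers 2, Sharks 3, Rockets 5, Owls 5, Hawks 1, Novas 5.
A team with w wins dominates both others in C(w,2) triples; summing gives 10 + 1 + 1 + 3 + 10 + 10 + 0 + 10 = 45 transitive triples.
Total triples C(8,3) = 56, so cyclic triples = 56 − 45 = 11.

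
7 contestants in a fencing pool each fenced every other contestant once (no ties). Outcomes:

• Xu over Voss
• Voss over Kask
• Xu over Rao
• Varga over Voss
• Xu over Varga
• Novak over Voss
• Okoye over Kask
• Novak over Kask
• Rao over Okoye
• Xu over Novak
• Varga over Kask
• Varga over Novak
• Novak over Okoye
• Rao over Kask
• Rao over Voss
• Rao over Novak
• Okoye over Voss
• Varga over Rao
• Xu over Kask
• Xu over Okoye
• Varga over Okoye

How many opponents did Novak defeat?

Novak's results: beat Voss, Okoye, Kask; lost to Rao, Xu, Varga.
That is 3 wins.

3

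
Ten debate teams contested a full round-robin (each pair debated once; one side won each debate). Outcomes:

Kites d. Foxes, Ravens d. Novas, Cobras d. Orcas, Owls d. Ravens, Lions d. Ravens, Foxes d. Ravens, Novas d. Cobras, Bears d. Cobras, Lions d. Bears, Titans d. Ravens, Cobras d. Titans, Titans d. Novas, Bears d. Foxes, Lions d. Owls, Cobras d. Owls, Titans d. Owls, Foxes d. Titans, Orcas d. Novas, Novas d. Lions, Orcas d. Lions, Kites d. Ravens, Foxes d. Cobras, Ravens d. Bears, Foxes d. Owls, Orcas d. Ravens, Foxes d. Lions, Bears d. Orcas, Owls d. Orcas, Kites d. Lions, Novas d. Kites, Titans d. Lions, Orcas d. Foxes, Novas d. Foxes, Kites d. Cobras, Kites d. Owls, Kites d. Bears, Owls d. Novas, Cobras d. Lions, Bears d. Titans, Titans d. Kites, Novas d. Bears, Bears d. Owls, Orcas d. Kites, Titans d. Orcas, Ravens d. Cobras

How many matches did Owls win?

Owls' results: beat Orcas, Ravens, Novas; lost to Lions, Foxes, Bears, Titans, Kites, Cobras.
That is 3 wins.

3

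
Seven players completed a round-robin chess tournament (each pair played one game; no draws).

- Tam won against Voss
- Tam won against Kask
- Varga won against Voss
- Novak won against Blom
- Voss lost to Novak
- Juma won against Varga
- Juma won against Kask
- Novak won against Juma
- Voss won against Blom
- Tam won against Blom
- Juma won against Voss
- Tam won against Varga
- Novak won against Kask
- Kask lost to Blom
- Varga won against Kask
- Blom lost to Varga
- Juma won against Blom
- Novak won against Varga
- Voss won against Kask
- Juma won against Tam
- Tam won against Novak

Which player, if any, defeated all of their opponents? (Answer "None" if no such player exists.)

Highest win total is Tam with 5 (out of 6 possible).
Tam lost to Juma, so no player went undefeated.

None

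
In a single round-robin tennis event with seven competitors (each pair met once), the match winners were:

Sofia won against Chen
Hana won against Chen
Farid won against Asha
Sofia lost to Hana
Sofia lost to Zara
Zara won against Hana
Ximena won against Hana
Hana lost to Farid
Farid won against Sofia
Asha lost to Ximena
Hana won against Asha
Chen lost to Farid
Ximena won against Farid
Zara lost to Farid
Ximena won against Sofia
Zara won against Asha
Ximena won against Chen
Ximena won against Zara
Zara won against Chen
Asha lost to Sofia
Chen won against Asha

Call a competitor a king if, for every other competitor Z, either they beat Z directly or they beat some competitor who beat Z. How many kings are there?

1

Ximena reaches everyone (king).
Zara cannot reach Ximena, Farid in two steps.
Hana cannot reach Ximena, Zara, Farid in two steps.
Chen cannot reach Ximena, Zara, Hana, Farid, Sofia in two steps.
Farid cannot reach Ximena in two steps.
Sofia cannot reach Ximena, Zara, Hana, Farid in two steps.
Asha cannot reach Ximena, Zara, Hana, Chen, Farid, Sofia in two steps.
Kings: Ximena — 1.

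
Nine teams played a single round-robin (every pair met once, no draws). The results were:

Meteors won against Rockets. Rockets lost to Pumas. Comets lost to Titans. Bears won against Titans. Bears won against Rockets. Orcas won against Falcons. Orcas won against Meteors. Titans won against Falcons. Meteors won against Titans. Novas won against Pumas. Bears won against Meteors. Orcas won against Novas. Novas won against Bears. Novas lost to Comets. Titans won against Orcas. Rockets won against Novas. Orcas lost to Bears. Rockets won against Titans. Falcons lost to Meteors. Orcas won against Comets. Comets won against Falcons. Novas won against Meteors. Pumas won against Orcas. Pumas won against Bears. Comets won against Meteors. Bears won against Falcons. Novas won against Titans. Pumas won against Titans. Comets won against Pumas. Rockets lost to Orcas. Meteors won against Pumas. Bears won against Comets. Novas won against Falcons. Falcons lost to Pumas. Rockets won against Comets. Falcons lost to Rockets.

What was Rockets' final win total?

Rockets' results: beat Comets, Titans, Falcons, Novas; lost to Orcas, Meteors, Bears, Pumas.
That is 4 wins.

4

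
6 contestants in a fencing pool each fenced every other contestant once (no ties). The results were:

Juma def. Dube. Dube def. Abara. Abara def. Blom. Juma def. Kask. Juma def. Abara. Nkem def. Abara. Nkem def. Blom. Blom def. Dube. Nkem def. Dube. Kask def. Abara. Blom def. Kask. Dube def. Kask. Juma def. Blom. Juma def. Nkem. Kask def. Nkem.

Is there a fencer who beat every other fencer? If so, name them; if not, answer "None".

Juma

Juma has 5 wins out of 5 opponents — a perfect record.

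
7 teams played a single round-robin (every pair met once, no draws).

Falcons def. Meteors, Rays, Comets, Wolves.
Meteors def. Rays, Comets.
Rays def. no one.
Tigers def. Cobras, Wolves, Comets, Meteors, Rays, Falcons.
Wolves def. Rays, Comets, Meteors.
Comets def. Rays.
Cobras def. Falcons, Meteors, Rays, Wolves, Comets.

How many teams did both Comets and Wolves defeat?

1

Comets beat: Rays.
Wolves beat: Comets, Meteors, Rays.
Both beat: Rays — 1.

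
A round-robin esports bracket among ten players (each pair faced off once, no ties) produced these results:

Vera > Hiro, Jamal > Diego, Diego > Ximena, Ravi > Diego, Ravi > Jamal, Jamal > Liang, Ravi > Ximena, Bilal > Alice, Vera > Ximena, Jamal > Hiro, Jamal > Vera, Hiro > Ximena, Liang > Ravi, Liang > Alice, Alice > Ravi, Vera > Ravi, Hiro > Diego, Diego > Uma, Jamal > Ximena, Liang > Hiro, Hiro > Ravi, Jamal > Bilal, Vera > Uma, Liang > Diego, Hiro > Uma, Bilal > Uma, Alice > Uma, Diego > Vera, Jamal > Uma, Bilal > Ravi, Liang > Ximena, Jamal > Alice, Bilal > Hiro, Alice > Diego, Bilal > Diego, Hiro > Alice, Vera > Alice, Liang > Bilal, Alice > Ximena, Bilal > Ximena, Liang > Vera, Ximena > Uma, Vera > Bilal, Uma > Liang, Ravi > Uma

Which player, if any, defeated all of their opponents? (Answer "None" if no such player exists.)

Highest win total is Jamal with 8 (out of 9 possible).
Jamal lost to Ravi, so no player went undefeated.

None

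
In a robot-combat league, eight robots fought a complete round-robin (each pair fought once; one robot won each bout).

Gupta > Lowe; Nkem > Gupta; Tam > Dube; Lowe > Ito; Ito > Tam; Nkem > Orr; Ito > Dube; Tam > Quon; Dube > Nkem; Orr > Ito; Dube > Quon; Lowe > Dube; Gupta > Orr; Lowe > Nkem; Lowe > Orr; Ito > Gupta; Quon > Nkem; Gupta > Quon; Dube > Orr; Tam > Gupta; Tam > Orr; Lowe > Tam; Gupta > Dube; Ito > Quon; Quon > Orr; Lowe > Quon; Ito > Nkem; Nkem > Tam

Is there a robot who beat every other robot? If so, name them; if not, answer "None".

None

Highest win total is Lowe with 6 (out of 7 possible).
Lowe lost to Gupta, so no robot went undefeated.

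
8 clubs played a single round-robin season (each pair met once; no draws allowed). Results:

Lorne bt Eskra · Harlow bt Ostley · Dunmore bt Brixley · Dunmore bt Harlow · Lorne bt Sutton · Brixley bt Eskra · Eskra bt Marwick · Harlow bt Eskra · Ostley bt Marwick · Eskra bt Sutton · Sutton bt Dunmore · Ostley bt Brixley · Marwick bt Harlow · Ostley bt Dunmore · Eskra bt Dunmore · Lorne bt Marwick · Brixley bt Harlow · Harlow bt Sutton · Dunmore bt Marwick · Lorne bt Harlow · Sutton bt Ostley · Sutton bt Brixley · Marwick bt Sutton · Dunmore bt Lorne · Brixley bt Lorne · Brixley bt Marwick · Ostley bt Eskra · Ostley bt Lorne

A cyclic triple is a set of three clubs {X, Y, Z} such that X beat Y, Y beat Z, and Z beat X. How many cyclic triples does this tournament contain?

Win totals: Harlow 3, Ostley 5, Dunmore 4, Sutton 3, Eskra 3, Brixley 4, Lorne 4, Marwick 2.
A club with w wins dominates both others in C(w,2) triples; summing gives 3 + 10 + 6 + 3 + 3 + 6 + 6 + 1 = 38 transitive triples.
Total triples C(8,3) = 56, so cyclic triples = 56 − 38 = 18.

18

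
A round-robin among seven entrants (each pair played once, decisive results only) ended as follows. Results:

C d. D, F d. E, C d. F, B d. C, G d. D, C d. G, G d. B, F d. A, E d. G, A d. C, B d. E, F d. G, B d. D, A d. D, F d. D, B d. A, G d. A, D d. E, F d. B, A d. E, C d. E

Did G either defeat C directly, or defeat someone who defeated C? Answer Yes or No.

G did not beat C directly.
G beat A, B, D. Of those, A beat C.

Yes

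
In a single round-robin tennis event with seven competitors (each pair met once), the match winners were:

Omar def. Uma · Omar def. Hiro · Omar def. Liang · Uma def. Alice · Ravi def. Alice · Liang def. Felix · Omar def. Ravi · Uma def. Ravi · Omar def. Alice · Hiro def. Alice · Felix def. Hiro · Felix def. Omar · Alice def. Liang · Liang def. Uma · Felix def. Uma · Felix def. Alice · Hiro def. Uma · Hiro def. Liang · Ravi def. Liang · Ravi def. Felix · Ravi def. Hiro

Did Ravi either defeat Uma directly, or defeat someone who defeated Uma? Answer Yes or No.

Yes

Ravi did not beat Uma directly.
Ravi beat Liang, Alice, Hiro, Felix. Of those, Liang beat Uma.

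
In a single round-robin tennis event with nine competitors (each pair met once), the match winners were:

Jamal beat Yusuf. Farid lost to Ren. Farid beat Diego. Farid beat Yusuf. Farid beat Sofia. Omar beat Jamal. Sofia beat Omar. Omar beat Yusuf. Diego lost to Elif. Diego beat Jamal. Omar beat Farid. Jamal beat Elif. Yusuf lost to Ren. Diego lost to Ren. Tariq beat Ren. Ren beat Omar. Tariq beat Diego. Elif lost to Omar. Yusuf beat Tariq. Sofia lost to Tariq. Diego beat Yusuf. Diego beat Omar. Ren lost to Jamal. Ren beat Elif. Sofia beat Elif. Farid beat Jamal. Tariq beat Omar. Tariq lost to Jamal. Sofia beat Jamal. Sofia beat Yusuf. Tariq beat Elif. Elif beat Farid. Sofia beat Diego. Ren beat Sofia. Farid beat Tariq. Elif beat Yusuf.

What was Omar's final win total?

4

Omar's results: beat Jamal, Farid, Yusuf, Elif; lost to Tariq, Sofia, Diego, Ren.
That is 4 wins.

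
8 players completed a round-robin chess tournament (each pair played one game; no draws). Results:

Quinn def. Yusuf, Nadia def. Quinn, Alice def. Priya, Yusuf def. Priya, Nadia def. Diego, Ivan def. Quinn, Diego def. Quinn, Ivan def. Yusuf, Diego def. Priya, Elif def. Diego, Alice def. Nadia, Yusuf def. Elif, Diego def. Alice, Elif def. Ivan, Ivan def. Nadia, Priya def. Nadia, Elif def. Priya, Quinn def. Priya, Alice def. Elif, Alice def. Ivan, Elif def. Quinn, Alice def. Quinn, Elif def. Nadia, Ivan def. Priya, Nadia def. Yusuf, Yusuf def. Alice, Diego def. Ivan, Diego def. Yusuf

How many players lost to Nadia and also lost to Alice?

Nadia beat: Yusuf, Quinn, Diego.
Alice beat: Ivan, Quinn, Elif, Priya, Nadia.
Both beat: Quinn — 1.

1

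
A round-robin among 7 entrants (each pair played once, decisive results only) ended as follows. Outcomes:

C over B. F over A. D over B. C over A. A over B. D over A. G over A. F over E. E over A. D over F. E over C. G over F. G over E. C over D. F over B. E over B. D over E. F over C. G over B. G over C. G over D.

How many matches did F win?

F's results: beat A, B, C, E; lost to D, G.
That is 4 wins.

4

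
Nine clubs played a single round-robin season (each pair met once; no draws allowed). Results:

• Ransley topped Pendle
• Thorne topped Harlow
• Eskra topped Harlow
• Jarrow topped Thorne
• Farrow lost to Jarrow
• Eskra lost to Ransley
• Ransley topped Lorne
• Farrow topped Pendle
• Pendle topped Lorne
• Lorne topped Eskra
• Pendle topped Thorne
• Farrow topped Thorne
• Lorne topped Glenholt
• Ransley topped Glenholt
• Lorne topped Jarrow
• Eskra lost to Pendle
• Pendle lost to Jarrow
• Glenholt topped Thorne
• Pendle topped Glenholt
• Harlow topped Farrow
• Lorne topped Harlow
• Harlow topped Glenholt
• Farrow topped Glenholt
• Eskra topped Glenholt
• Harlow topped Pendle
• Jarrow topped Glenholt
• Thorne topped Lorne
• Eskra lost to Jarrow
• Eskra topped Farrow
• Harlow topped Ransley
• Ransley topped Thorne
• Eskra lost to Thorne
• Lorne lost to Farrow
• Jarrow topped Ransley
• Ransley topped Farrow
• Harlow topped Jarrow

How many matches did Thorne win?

Thorne's results: beat Eskra, Lorne, Harlow; lost to Glenholt, Farrow, Ransley, Pendle, Jarrow.
That is 3 wins.

3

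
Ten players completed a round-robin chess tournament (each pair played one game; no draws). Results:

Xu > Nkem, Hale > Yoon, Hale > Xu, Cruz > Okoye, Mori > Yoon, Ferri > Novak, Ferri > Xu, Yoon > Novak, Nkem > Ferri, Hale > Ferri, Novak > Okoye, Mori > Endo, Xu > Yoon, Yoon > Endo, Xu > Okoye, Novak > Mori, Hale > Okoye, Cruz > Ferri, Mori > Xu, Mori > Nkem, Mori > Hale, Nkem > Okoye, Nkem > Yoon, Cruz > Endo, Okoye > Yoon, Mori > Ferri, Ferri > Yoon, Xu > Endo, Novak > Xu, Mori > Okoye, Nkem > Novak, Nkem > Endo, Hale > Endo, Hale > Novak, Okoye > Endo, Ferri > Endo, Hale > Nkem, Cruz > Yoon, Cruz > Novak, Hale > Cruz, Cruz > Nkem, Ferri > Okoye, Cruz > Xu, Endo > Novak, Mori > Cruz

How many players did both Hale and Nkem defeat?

Hale beat: Xu, Nkem, Ferri, Endo, Cruz, Okoye, Novak, Yoon.
Nkem beat: Ferri, Endo, Okoye, Novak, Yoon.
Both beat: Ferri, Endo, Okoye, Novak, Yoon — 5.

5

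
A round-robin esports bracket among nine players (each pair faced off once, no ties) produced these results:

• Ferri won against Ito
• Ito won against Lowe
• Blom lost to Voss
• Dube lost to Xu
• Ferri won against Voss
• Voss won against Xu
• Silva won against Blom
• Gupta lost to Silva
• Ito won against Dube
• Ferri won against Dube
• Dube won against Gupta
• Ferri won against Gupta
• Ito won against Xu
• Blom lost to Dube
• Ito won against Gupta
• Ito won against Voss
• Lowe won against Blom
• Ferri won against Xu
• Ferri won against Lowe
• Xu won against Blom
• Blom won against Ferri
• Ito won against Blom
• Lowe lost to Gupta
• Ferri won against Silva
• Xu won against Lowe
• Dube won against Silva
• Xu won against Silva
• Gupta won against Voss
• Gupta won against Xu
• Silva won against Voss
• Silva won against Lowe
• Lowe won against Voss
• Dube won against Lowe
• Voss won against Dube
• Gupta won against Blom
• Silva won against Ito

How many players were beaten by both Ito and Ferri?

5

Ito beat: Voss, Lowe, Xu, Blom, Dube, Gupta.
Ferri beat: Voss, Silva, Lowe, Xu, Dube, Ito, Gupta.
Both beat: Voss, Lowe, Xu, Dube, Gupta — 5.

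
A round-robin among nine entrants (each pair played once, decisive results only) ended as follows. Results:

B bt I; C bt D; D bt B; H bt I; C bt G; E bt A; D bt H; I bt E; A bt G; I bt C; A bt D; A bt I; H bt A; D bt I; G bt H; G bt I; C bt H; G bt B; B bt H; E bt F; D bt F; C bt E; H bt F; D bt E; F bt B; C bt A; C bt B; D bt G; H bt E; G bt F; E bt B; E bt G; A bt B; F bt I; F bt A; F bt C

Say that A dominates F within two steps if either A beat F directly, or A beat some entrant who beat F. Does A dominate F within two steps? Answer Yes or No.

Yes

A did not beat F directly.
A beat B, D, G, I. Of those, D beat F.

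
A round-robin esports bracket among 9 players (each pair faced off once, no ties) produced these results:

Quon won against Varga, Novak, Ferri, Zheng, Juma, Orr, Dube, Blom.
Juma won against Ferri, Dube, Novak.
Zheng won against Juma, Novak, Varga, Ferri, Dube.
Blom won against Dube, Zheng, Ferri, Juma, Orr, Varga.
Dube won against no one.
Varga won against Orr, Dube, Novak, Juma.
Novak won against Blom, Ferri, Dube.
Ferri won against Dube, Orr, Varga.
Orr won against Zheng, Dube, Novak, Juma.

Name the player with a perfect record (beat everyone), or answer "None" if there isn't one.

Quon has 8 wins out of 8 opponents — a perfect record.

Quon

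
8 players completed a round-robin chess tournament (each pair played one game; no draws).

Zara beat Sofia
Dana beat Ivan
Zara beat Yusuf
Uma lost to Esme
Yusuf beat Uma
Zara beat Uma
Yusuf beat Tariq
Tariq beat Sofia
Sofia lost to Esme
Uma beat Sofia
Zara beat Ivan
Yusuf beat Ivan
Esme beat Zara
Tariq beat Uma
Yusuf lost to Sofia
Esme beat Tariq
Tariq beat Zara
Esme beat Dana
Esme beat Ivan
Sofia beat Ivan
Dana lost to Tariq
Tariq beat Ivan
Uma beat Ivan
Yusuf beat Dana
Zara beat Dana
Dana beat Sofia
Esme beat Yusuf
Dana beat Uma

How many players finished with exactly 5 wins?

2

Win totals: Esme 7, Dana 3, Ivan 0, Zara 5, Uma 2, Tariq 5, Sofia 2, Yusuf 4.
Exactly 5: Zara, Tariq — 2 players.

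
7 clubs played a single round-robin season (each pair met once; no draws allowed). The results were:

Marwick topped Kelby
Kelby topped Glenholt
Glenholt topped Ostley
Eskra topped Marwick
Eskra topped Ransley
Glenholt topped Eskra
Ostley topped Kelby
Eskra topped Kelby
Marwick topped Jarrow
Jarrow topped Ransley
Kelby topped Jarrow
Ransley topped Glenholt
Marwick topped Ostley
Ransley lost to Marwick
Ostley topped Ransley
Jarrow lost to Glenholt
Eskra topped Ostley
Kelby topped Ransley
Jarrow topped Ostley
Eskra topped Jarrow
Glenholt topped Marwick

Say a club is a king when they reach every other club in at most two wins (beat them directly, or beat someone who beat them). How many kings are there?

3

Ransley cannot reach Kelby in two steps.
Jarrow cannot reach Eskra, Marwick in two steps.
Eskra reaches everyone (king).
Kelby reaches everyone (king).
Marwick cannot reach Eskra in two steps.
Glenholt reaches everyone (king).
Ostley cannot reach Eskra, Marwick in two steps.
Kings: Eskra, Kelby, Glenholt — 3.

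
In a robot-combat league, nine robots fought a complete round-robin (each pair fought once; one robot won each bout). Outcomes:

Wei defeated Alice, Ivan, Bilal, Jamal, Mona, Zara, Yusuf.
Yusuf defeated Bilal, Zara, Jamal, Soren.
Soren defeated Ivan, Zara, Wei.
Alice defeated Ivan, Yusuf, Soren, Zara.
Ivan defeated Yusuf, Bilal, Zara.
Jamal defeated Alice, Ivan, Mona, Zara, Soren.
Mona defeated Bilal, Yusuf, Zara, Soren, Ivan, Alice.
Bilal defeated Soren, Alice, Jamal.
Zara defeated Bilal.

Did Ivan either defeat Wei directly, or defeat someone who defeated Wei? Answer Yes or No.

No

Ivan did not beat Wei directly.
Ivan beat Zara, Yusuf, Bilal, but each of them lost to Wei. No two-step path.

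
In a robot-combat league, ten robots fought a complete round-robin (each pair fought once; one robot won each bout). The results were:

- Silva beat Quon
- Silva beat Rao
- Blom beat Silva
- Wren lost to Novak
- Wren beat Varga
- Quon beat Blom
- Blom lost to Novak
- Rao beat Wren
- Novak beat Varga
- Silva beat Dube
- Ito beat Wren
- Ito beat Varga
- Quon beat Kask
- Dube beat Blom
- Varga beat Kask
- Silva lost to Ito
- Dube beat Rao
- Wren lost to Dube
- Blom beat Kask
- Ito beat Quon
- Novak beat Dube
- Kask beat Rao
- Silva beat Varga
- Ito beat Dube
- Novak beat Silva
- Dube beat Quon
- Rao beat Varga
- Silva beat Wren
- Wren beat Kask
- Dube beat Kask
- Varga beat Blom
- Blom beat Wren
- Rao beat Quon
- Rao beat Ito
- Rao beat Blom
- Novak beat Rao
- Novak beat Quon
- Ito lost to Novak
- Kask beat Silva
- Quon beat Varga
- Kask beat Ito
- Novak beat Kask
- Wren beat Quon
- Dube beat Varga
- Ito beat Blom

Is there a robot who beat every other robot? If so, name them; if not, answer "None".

Novak has 9 wins out of 9 opponents — a perfect record.

Novak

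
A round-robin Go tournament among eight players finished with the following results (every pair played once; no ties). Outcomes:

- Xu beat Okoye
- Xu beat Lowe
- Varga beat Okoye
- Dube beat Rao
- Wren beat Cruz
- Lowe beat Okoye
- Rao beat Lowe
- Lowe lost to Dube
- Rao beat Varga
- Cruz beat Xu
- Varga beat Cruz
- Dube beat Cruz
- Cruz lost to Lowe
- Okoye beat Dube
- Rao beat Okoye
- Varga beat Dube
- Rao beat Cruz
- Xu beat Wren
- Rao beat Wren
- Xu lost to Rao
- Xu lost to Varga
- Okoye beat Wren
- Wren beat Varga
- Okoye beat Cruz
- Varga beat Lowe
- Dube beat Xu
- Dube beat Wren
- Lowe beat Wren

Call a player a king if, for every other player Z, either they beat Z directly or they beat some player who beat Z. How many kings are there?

4

Rao reaches everyone (king).
Varga reaches everyone (king).
Wren cannot reach Rao in two steps.
Xu cannot reach Rao in two steps.
Lowe cannot reach Rao in two steps.
Cruz cannot reach Rao, Varga, Dube in two steps.
Dube reaches everyone (king).
Okoye reaches everyone (king).
Kings: Rao, Varga, Dube, Okoye — 4.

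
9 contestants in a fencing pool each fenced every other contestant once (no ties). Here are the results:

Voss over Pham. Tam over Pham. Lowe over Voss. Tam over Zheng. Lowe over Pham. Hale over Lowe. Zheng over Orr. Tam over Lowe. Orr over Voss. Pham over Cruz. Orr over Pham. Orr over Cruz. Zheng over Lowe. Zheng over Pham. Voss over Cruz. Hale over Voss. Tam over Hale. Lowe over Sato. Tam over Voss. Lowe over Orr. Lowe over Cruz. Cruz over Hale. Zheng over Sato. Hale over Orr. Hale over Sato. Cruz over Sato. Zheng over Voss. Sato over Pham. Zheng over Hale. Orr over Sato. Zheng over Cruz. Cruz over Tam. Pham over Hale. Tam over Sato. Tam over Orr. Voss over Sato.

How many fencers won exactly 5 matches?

Win totals: Hale 4, Zheng 7, Sato 1, Orr 4, Pham 2, Tam 7, Voss 3, Lowe 5, Cruz 3.
Exactly 5: Lowe — 1 fencer.

1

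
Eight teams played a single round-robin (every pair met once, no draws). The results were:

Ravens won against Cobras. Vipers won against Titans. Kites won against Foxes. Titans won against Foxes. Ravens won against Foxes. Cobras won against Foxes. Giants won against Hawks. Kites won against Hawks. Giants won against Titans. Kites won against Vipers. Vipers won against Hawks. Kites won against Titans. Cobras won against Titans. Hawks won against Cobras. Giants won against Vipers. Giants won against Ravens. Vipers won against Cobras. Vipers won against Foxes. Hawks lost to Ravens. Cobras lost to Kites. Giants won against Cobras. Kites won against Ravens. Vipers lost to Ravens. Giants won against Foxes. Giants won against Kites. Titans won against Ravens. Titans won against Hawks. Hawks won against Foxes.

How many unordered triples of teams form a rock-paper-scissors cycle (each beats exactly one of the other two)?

3

Win totals: Giants 7, Kites 6, Vipers 4, Titans 3, Cobras 2, Ravens 4, Foxes 0, Hawks 2.
A team with w wins dominates both others in C(w,2) triples; summing gives 21 + 15 + 6 + 3 + 1 + 6 + 0 + 1 = 53 transitive triples.
Total triples C(8,3) = 56, so cyclic triples = 56 − 53 = 3.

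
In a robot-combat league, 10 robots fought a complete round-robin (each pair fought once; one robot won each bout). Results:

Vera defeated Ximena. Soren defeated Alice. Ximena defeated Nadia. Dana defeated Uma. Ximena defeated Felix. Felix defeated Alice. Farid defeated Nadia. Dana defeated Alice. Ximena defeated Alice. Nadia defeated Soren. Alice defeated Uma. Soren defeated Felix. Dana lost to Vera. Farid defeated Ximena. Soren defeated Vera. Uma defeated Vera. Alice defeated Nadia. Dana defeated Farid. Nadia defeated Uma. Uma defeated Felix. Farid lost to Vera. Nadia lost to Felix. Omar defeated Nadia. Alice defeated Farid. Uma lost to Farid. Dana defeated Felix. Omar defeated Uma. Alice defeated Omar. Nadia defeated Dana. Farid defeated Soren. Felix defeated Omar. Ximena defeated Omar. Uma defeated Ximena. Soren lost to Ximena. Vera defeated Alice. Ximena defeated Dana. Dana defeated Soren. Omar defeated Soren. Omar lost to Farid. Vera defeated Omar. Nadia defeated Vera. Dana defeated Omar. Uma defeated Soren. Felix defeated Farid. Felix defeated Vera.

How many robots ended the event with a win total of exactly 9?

Win totals: Vera 5, Felix 5, Farid 5, Nadia 4, Omar 3, Dana 6, Soren 3, Ximena 6, Alice 4, Uma 4.
No robot has exactly 9 wins.

0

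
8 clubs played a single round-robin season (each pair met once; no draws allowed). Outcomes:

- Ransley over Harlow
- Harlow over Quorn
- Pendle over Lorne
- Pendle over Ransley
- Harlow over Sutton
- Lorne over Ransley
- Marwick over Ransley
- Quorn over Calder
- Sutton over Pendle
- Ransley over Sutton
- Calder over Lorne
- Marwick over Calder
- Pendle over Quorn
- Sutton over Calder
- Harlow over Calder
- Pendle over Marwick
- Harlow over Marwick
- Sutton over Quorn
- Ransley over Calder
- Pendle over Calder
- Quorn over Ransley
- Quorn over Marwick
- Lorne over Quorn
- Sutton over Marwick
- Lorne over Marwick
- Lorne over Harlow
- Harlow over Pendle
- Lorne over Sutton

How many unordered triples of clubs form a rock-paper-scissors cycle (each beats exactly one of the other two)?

13

Win totals: Sutton 4, Marwick 2, Quorn 3, Lorne 5, Harlow 5, Pendle 5, Ransley 3, Calder 1.
A club with w wins dominates both others in C(w,2) triples; summing gives 6 + 1 + 3 + 10 + 10 + 10 + 3 + 0 = 43 transitive triples.
Total triples C(8,3) = 56, so cyclic triples = 56 − 43 = 13.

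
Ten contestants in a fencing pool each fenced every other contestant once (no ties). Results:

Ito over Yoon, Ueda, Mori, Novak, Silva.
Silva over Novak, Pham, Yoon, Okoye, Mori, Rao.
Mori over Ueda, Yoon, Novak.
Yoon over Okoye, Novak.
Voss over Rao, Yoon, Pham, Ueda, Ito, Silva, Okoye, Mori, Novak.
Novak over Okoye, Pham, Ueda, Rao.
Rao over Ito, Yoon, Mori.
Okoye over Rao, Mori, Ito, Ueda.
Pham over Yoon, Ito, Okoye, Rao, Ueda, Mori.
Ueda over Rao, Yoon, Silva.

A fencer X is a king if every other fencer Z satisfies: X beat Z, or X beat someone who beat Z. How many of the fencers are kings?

1

Rao cannot reach Voss, Pham in two steps.
Silva cannot reach Voss in two steps.
Voss reaches everyone (king).
Novak cannot reach Voss in two steps.
Ueda cannot reach Voss in two steps.
Mori cannot reach Voss, Ito in two steps.
Pham cannot reach Voss in two steps.
Okoye cannot reach Voss, Pham in two steps.
Ito cannot reach Voss in two steps.
Yoon cannot reach Silva, Voss in two steps.
Kings: Voss — 1.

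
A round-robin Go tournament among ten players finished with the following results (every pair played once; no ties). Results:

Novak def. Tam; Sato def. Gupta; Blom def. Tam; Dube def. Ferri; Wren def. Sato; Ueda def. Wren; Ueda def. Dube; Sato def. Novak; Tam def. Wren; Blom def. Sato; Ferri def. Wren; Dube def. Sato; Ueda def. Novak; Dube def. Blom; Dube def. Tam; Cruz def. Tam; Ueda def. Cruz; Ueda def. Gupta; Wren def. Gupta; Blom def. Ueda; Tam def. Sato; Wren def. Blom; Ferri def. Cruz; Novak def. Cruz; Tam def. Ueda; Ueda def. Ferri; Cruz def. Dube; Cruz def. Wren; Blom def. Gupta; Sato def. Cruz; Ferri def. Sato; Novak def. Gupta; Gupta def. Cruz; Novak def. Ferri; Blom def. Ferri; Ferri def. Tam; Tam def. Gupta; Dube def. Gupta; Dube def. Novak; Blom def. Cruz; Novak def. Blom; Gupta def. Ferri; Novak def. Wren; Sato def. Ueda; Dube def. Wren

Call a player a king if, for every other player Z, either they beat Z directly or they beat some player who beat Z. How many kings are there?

8

Ferri reaches everyone (king).
Cruz reaches everyone (king).
Novak reaches everyone (king).
Wren cannot reach Dube in two steps.
Gupta cannot reach Novak, Ueda, Blom in two steps.
Tam reaches everyone (king).
Dube reaches everyone (king).
Sato reaches everyone (king).
Ueda reaches everyone (king).
Blom reaches everyone (king).
Kings: Ferri, Cruz, Novak, Tam, Dube, Sato, Ueda, Blom — 8.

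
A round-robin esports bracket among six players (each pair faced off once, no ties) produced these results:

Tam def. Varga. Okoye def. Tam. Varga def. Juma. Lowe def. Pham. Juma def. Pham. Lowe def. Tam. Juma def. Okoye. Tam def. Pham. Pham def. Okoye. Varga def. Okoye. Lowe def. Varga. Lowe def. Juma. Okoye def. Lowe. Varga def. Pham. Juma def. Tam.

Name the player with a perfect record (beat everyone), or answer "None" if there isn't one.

None

Highest win total is Lowe with 4 (out of 5 possible).
Lowe lost to Okoye, so no player went undefeated.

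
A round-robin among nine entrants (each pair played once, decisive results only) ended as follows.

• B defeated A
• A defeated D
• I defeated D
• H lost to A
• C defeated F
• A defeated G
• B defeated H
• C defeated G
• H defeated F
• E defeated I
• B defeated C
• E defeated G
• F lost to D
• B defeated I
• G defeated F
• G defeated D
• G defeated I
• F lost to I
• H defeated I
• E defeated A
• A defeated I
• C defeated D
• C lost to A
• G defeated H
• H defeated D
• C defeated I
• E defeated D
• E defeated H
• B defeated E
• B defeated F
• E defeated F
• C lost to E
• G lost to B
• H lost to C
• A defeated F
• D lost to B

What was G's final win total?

4

G's results: beat D, F, H, I; lost to A, B, C, E.
That is 4 wins.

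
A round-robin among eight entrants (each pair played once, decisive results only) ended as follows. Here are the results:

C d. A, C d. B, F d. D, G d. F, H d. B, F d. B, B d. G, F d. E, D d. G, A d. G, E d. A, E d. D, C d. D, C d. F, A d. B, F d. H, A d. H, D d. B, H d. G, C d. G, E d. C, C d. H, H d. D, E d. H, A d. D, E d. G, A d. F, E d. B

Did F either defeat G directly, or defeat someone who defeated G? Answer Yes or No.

F did not beat G directly.
F beat B, D, E, H. Of those, B beat G.

Yes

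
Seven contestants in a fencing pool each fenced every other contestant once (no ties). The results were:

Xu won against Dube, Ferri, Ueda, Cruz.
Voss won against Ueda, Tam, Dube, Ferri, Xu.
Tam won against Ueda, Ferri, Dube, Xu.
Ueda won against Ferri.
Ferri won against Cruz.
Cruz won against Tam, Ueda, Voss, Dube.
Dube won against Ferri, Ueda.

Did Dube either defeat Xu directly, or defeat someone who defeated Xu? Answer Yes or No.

Dube did not beat Xu directly.
Dube beat Ferri, Ueda, but each of them lost to Xu. No two-step path.

No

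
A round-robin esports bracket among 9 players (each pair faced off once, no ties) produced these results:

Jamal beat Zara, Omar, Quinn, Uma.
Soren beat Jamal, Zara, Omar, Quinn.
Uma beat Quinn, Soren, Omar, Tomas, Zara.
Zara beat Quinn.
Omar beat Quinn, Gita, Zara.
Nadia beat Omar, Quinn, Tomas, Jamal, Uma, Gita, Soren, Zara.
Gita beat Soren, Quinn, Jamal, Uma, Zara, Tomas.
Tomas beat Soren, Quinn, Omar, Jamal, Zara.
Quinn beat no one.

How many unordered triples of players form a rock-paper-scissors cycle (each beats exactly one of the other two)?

Win totals: Quinn 0, Soren 4, Jamal 4, Uma 5, Gita 6, Zara 1, Tomas 5, Nadia 8, Omar 3.
A player with w wins dominates both others in C(w,2) triples; summing gives 0 + 6 + 6 + 10 + 15 + 0 + 10 + 28 + 3 = 78 transitive triples.
Total triples C(9,3) = 84, so cyclic triples = 84 − 78 = 6.

6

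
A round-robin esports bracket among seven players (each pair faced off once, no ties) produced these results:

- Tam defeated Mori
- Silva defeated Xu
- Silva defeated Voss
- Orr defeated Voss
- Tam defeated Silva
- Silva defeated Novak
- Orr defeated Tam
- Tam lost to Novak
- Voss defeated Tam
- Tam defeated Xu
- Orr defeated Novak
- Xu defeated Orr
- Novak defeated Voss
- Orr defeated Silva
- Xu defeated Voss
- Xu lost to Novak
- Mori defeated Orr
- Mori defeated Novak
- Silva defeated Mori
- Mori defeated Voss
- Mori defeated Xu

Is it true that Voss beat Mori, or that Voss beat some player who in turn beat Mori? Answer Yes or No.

Voss did not beat Mori directly.
Voss beat Tam. Of those, Tam beat Mori.

Yes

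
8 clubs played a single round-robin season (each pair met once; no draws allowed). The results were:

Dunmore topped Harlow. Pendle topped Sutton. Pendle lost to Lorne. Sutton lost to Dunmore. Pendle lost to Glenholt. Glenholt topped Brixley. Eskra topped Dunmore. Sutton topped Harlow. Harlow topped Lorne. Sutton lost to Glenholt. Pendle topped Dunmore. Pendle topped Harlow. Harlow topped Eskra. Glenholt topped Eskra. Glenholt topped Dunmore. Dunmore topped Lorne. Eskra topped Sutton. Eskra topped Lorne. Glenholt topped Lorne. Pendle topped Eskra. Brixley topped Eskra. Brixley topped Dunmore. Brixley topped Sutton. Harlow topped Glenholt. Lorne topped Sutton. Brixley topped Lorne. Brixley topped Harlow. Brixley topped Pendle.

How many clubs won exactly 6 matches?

Win totals: Dunmore 3, Pendle 4, Sutton 1, Harlow 3, Glenholt 6, Brixley 6, Lorne 2, Eskra 3.
Exactly 6: Glenholt, Brixley — 2 clubs.

2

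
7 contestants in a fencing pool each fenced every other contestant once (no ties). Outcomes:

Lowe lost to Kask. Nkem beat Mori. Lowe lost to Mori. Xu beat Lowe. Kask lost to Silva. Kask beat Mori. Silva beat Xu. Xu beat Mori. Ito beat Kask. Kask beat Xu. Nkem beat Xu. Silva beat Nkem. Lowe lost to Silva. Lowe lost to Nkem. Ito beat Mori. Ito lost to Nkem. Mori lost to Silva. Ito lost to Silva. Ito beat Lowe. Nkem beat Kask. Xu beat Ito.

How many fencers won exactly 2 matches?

Win totals: Kask 3, Silva 6, Nkem 5, Mori 1, Xu 3, Lowe 0, Ito 3.
No fencer has exactly 2 wins.

0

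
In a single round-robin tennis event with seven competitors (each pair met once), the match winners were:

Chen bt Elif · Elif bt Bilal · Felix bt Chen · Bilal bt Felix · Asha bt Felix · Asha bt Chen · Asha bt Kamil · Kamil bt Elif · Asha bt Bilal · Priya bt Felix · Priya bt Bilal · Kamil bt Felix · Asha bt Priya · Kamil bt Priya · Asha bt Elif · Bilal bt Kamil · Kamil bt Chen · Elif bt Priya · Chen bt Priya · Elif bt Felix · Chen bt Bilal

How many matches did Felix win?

Felix's results: beat Chen; lost to Priya, Elif, Bilal, Kamil, Asha.
That is 1 win.

1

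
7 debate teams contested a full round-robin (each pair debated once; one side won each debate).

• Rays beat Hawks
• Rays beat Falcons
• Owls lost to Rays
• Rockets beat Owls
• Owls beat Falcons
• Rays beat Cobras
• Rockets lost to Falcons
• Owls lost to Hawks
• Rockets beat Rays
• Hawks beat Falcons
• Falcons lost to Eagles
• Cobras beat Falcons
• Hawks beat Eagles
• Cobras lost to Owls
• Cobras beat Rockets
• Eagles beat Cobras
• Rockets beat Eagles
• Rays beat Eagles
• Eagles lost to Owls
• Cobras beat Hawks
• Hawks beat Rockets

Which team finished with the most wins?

Win totals: Cobras 3, Rays 5, Falcons 1, Rockets 3, Eagles 2, Owls 3, Hawks 4.
Rays leads with 5 wins (next highest: 4).

Rays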